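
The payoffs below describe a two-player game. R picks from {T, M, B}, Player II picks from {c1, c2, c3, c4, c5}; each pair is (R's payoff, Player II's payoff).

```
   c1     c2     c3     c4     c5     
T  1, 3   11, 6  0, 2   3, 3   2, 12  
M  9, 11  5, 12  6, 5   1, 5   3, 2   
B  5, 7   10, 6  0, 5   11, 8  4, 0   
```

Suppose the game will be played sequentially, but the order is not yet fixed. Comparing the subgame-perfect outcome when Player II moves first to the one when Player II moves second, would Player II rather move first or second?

If R leads: Player II's best replies are T→c5, M→c2, B→c4; R's induced payoffs 2, 5, 11; outcome (B, c4), payoffs (11, 8).
If Player II leads: R's best replies are c1→M, c2→T, c3→M, c4→B, c5→B; Player II's induced payoffs 11, 6, 5, 8, 0; outcome (M, c1), payoffs (9, 11).
Player II gets 11 moving first and 8 moving second, so Player II prefers to move first.

first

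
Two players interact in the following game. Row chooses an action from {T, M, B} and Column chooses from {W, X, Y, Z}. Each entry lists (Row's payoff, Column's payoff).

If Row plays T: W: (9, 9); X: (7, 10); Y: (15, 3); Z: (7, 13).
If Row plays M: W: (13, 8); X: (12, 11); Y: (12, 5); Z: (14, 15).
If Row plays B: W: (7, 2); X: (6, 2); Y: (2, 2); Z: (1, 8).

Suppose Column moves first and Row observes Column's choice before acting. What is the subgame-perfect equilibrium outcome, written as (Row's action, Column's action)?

(M, Z)

Backward induction with Column moving first.
- W: Row compares 9, 13, 7 and picks M; Column would get 8.
- X: Row compares 7, 12, 6 and picks M; Column would get 11.
- Y: Row compares 15, 12, 2 and picks T; Column would get 3.
- Z: Row compares 7, 14, 1 and picks M; Column would get 15.
Column's induced payoffs are 8, 11, 3, 15, so Column commits to Z. Subgame-perfect outcome: (M, Z) with payoffs (14, 15).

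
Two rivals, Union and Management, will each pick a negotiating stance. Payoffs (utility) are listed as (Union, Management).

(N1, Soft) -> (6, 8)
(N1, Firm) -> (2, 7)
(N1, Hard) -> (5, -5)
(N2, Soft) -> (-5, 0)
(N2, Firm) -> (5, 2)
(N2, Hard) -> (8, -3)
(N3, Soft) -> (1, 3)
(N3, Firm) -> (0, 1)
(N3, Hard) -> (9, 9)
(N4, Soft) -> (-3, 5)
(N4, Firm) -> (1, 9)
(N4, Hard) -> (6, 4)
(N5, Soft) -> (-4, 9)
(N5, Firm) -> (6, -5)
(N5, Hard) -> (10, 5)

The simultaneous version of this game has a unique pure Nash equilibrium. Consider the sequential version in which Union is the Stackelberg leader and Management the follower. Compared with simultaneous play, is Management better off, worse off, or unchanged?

Management best-responds to each possible Union move:
- N1 → Management plays Soft (best of 8, 7, -5); Union gets 6.
- N2 → Management plays Firm (best of 0, 2, -3); Union gets 5.
- N3 → Management plays Hard (best of 3, 1, 9); Union gets 9.
- N4 → Management plays Firm (best of 5, 9, 4); Union gets 1.
- N5 → Management plays Soft (best of 9, -5, 5); Union gets -4.
Union's induced payoffs are 6, 5, 9, 1, -4, so Union commits to N3. Subgame-perfect outcome: (N3, Hard) with payoffs (9, 9).
For the simultaneous game, intersect best replies.
Union's best replies: Soft→N1; Firm→N5; Hard→N5.
Management's best replies: N1→Soft; N2→Firm; N3→Hard; N4→Firm; N5→Soft.
Only (N1, Soft) has each player best-responding; Nash payoffs (6, 8).
Management earns 9 sequentially versus 8 at the Nash outcome: better off.

better off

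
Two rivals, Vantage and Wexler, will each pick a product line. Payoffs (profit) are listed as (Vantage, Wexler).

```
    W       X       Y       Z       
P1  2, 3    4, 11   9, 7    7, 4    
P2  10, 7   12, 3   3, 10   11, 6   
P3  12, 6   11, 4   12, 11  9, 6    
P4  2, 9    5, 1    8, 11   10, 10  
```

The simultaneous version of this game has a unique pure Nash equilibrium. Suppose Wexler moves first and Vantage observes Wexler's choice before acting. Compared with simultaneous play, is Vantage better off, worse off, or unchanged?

unchanged

Solve by backward induction (Wexler leads).
- W: Vantage compares 2, 10, 12, 2 and picks P3; Wexler would get 6.
- X: Vantage compares 4, 12, 11, 5 and picks P2; Wexler would get 3.
- Y: Vantage compares 9, 3, 12, 8 and picks P3; Wexler would get 11.
- Z: Vantage compares 7, 11, 9, 10 and picks P2; Wexler would get 6.
Wexler's induced payoffs are 6, 3, 11, 6, so Wexler commits to Y. Subgame-perfect outcome: (P3, Y) with payoffs (12, 11).
Now find the simultaneous Nash equilibrium.
Vantage's best replies: W→P3; X→P2; Y→P3; Z→P2.
Wexler's best replies: P1→X; P2→Y; P3→Y; P4→Y.
The unique mutual best reply is (P3, Y), giving (12, 11).
Vantage earns 12 sequentially versus 12 at the Nash outcome: unchanged.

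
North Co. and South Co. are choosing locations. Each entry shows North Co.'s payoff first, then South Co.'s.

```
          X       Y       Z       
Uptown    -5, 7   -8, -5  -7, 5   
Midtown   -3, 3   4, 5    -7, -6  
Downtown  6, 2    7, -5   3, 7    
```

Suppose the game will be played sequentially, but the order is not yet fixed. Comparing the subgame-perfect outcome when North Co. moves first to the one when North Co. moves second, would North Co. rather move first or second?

If North Co. leads: South Co.'s best replies are Uptown→X, Midtown→Y, Downtown→Z; North Co.'s induced payoffs -5, 4, 3; outcome (Midtown, Y), payoffs (4, 5).
If South Co. leads: North Co.'s best replies are X→Downtown, Y→Downtown, Z→Downtown; South Co.'s induced payoffs 2, -5, 7; outcome (Downtown, Z), payoffs (3, 7).
North Co. gets 4 moving first and 3 moving second, so North Co. prefers to move first.

first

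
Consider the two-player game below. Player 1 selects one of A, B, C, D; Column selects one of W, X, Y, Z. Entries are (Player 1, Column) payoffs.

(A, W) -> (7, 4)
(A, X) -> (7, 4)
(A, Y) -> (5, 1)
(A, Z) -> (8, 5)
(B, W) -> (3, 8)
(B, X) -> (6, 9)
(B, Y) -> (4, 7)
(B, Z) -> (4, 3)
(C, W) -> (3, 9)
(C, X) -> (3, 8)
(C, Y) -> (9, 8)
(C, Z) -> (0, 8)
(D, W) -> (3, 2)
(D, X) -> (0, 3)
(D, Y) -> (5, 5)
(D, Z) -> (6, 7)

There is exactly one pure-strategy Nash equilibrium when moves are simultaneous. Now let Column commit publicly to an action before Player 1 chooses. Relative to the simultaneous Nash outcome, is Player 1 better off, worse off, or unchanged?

Backward induction with Column moving first.
- W → Player 1 plays A (best of 7, 3, 3, 3); Column gets 4.
- X → Player 1 plays A (best of 7, 6, 3, 0); Column gets 4.
- Y → Player 1 plays C (best of 5, 4, 9, 5); Column gets 8.
- Z → Player 1 plays A (best of 8, 4, 0, 6); Column gets 5.
Among 4, 4, 8, 5, the best is 8 at Y. Subgame-perfect outcome: (C, Y) with payoffs (9, 8).
Under simultaneous play:
Player 1's best replies: W→A; X→A; Y→C; Z→A.
Column's best replies: A→Z; B→X; C→W; D→Z.
The unique mutual best reply is (A, Z), giving (8, 5).
Player 1 earns 9 sequentially versus 8 at the Nash outcome: better off.

better off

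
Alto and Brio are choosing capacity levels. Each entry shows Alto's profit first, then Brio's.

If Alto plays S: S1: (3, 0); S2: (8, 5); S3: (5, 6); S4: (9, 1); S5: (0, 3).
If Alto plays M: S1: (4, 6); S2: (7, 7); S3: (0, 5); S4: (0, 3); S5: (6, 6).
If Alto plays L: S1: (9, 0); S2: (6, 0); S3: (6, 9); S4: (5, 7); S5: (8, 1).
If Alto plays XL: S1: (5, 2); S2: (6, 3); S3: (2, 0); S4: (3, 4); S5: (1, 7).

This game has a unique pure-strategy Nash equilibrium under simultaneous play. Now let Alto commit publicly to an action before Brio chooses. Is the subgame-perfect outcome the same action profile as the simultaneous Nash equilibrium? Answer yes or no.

Brio best-responds to each possible Alto move:
- S → Brio plays S3 (best of 0, 5, 6, 1, 3); Alto gets 5.
- M → Brio plays S2 (best of 6, 7, 5, 3, 6); Alto gets 7.
- L → Brio plays S3 (best of 0, 0, 9, 7, 1); Alto gets 6.
- XL → Brio plays S5 (best of 2, 3, 0, 4, 7); Alto gets 1.
Among 5, 7, 6, 1, the best is 7 at M. Subgame-perfect outcome: (M, S2) with payoffs (7, 7).
Now find the simultaneous Nash equilibrium.
Alto's best replies: S1→L; S2→S; S3→L; S4→S; S5→L.
Brio's best replies: S→S3; M→S2; L→S3; XL→S5.
Only (L, S3) has each player best-responding; Nash payoffs (6, 9).
Sequential outcome (M, S2) differs from the Nash profile (L, S3).

no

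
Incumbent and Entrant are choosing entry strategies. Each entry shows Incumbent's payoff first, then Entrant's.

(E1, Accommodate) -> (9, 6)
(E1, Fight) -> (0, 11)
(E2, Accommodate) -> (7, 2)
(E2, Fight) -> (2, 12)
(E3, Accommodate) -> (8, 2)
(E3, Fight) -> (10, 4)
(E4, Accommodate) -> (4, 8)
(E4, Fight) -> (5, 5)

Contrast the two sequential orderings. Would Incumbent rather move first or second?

If Incumbent leads: Entrant's best replies are E1→Fight, E2→Fight, E3→Fight, E4→Accommodate; Incumbent's induced payoffs 0, 2, 10, 4; outcome (E3, Fight), payoffs (10, 4).
If Entrant leads: Incumbent's best replies are Accommodate→E1, Fight→E3; Entrant's induced payoffs 6, 4; outcome (E1, Accommodate), payoffs (9, 6).
Incumbent gets 10 moving first and 9 moving second, so Incumbent prefers to move first.

first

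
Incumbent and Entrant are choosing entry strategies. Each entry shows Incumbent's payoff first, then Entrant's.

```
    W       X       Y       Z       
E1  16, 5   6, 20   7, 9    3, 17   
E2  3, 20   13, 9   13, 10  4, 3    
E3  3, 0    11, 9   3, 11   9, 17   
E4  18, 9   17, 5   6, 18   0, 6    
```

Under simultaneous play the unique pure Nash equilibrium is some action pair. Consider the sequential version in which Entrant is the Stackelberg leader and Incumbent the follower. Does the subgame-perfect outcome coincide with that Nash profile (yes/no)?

Work backward from Incumbent's decision.
- W → Incumbent plays E4 (best of 16, 3, 3, 18); Entrant gets 9.
- X → Incumbent plays E4 (best of 6, 13, 11, 17); Entrant gets 5.
- Y → Incumbent plays E2 (best of 7, 13, 3, 6); Entrant gets 10.
- Z → Incumbent plays E3 (best of 3, 4, 9, 0); Entrant gets 17.
Entrant's induced payoffs are 9, 5, 10, 17, so Entrant commits to Z. Subgame-perfect outcome: (E3, Z) with payoffs (9, 17).
For the simultaneous game, intersect best replies.
Incumbent's best replies: W→E4; X→E4; Y→E2; Z→E3.
Entrant's best replies: E1→X; E2→W; E3→Z; E4→Y.
The unique mutual best reply is (E3, Z), giving (9, 17).
Sequential outcome (E3, Z) coincides with the Nash profile (E3, Z).

yes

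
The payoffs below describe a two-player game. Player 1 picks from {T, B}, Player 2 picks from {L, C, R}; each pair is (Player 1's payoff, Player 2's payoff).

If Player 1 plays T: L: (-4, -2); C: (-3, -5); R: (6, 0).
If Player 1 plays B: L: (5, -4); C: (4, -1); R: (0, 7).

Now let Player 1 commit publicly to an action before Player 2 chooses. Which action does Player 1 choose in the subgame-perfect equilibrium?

T

Backward induction with Player 1 moving first.
- T: Player 2 compares -2, -5, 0 and picks R; Player 1 would get 6.
- B: Player 2 compares -4, -1, 7 and picks R; Player 1 would get 0.
Maximizing over 6, 0, Player 1 chooses T. Subgame-perfect outcome: (T, R) with payoffs (6, 0).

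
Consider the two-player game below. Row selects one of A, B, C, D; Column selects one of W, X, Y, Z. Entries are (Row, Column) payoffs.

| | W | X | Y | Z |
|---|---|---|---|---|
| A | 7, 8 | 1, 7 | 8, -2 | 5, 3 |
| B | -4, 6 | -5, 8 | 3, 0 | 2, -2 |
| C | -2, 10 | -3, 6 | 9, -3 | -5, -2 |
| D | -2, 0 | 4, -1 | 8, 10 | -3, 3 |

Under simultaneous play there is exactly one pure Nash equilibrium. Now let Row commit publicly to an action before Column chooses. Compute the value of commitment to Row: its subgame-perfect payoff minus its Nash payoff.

Solve by backward induction (Row leads).
- A → Column plays W (best of 8, 7, -2, 3); Row gets 7.
- B → Column plays X (best of 6, 8, 0, -2); Row gets -5.
- C → Column plays W (best of 10, 6, -3, -2); Row gets -2.
- D → Column plays Y (best of 0, -1, 10, 3); Row gets 8.
Among 7, -5, -2, 8, the best is 8 at D. Subgame-perfect outcome: (D, Y) with payoffs (8, 10).
Now find the simultaneous Nash equilibrium.
Row's best replies: W→A; X→D; Y→C; Z→A.
Column's best replies: A→W; B→X; C→W; D→Y.
The unique mutual best reply is (A, W), giving (7, 8).
Row's commitment gain: 8 − 7 = 1.

1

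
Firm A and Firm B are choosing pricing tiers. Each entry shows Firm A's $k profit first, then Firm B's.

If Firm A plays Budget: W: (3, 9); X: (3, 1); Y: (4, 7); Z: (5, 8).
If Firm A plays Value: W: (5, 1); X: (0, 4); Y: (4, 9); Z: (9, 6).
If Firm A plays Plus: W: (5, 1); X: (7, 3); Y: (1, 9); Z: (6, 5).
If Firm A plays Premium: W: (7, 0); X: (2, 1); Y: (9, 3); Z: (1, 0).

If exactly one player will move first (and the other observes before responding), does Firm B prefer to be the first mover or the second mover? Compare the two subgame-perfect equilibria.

first

If Firm A leads: Firm B's best replies are Budget→W, Value→Y, Plus→Y, Premium→Y; Firm A's induced payoffs 3, 4, 1, 9; outcome (Premium, Y), payoffs (9, 3).
If Firm B leads: Firm A's best replies are W→Premium, X→Plus, Y→Premium, Z→Value; Firm B's induced payoffs 0, 3, 3, 6; outcome (Value, Z), payoffs (9, 6).
Firm B gets 6 moving first and 3 moving second, so Firm B prefers to move first.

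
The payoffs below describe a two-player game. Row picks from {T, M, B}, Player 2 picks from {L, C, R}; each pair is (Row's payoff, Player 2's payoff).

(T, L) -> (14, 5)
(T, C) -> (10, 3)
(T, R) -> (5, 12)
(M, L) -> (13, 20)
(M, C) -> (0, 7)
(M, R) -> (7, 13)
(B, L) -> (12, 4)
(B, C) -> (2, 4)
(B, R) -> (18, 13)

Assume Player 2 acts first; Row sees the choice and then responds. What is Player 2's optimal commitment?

R

Work backward from Row's decision.
- L: Row compares 14, 13, 12 and picks T; Player 2 would get 5.
- C: Row compares 10, 0, 2 and picks T; Player 2 would get 3.
- R: Row compares 5, 7, 18 and picks B; Player 2 would get 13.
Among 5, 3, 13, the best is 13 at R. Subgame-perfect outcome: (B, R) with payoffs (18, 13).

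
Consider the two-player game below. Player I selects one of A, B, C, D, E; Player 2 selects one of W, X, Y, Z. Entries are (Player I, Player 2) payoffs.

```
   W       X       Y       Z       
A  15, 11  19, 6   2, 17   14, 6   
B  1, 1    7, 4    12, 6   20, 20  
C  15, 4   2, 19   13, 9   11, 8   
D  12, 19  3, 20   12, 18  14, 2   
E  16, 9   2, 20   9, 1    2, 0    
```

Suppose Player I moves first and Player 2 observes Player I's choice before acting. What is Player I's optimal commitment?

B

Solve by backward induction (Player I leads).
- A → Player 2 plays Y (best of 11, 6, 17, 6); Player I gets 2.
- B → Player 2 plays Z (best of 1, 4, 6, 20); Player I gets 20.
- C → Player 2 plays X (best of 4, 19, 9, 8); Player I gets 2.
- D → Player 2 plays X (best of 19, 20, 18, 2); Player I gets 3.
- E → Player 2 plays X (best of 9, 20, 1, 0); Player I gets 2.
Player I's induced payoffs are 2, 20, 2, 3, 2, so Player I commits to B. Subgame-perfect outcome: (B, Z) with payoffs (20, 20).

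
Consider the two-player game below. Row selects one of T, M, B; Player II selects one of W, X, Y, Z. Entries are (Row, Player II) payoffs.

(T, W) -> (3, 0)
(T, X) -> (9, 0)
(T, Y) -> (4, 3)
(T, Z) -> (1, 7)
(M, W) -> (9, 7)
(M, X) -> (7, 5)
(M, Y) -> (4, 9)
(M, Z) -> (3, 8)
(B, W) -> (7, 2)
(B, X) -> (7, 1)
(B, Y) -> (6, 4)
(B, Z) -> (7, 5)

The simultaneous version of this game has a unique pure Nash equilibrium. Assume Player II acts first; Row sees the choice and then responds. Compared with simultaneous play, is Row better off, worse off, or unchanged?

better off

Backward induction with Player II moving first.
- W → Row plays M (best of 3, 9, 7); Player II gets 7.
- X → Row plays T (best of 9, 7, 7); Player II gets 0.
- Y → Row plays B (best of 4, 4, 6); Player II gets 4.
- Z → Row plays B (best of 1, 3, 7); Player II gets 5.
Among 7, 0, 4, 5, the best is 7 at W. Subgame-perfect outcome: (M, W) with payoffs (9, 7).
For the simultaneous game, intersect best replies.
Row's best replies: W→M; X→T; Y→B; Z→B.
Player II's best replies: T→Z; M→Y; B→Z.
The unique mutual best reply is (B, Z), giving (7, 5).
Row earns 9 sequentially versus 7 at the Nash outcome: better off.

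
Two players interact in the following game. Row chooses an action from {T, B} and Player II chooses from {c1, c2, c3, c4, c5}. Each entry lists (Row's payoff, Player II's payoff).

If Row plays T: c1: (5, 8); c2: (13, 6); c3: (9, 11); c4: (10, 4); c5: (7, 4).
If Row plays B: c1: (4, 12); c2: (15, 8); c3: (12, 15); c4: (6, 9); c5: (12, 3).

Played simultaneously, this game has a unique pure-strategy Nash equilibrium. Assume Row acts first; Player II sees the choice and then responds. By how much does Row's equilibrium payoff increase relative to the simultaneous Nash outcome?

0

Solve by backward induction (Row leads).
- T → Player II plays c3 (best of 8, 6, 11, 4, 4); Row gets 9.
- B → Player II plays c3 (best of 12, 8, 15, 9, 3); Row gets 12.
Among 9, 12, the best is 12 at B. Subgame-perfect outcome: (B, c3) with payoffs (12, 15).
Now find the simultaneous Nash equilibrium.
Row's best replies: c1→T; c2→B; c3→B; c4→T; c5→B.
Player II's best replies: T→c3; B→c3.
The unique mutual best reply is (B, c3), giving (12, 15).
Row's commitment gain: 12 − 12 = 0.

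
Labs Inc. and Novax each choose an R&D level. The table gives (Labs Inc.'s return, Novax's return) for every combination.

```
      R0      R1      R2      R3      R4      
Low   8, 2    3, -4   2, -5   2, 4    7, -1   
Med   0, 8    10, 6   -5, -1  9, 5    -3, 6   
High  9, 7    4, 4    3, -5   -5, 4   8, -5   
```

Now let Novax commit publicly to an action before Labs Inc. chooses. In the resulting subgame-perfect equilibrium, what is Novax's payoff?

7

Labs Inc. best-responds to each possible Novax move:
- R0: BR = High, leader payoff 7.
- R1: BR = Med, leader payoff 6.
- R2: BR = High, leader payoff -5.
- R3: BR = Med, leader payoff 5.
- R4: BR = High, leader payoff -5.
Novax's induced payoffs are 7, 6, -5, 5, -5, so Novax commits to R0. Subgame-perfect outcome: (High, R0) with payoffs (9, 7).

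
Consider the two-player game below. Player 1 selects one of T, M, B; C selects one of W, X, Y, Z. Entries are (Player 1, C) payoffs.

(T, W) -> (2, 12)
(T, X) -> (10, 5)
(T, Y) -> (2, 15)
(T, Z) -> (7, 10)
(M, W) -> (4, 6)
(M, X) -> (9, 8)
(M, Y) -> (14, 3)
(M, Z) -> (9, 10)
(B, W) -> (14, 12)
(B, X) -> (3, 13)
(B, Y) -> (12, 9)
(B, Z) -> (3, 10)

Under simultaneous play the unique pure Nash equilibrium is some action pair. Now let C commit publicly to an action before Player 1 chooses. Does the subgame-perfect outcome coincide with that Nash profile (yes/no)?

no

Backward induction with C moving first.
- W → Player 1 plays B (best of 2, 4, 14); C gets 12.
- X → Player 1 plays T (best of 10, 9, 3); C gets 5.
- Y → Player 1 plays M (best of 2, 14, 12); C gets 3.
- Z → Player 1 plays M (best of 7, 9, 3); C gets 10.
C's induced payoffs are 12, 5, 3, 10, so C commits to W. Subgame-perfect outcome: (B, W) with payoffs (14, 12).
Under simultaneous play:
Player 1's best replies: W→B; X→T; Y→M; Z→M.
C's best replies: T→Y; M→Z; B→X.
Only (M, Z) has each player best-responding; Nash payoffs (9, 10).
Sequential outcome (B, W) differs from the Nash profile (M, Z).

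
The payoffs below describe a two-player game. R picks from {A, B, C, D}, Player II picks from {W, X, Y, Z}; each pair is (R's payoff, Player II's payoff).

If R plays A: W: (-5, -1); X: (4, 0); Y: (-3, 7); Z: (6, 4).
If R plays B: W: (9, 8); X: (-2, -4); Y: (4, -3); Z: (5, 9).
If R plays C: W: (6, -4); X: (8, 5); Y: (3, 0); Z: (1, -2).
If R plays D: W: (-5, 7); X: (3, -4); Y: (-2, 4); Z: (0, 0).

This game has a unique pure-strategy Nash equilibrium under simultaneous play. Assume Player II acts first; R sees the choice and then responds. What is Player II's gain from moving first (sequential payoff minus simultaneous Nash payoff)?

3

Backward induction with Player II moving first.
- W → R plays B (best of -5, 9, 6, -5); Player II gets 8.
- X → R plays C (best of 4, -2, 8, 3); Player II gets 5.
- Y → R plays B (best of -3, 4, 3, -2); Player II gets -3.
- Z → R plays A (best of 6, 5, 1, 0); Player II gets 4.
Player II's induced payoffs are 8, 5, -3, 4, so Player II commits to W. Subgame-perfect outcome: (B, W) with payoffs (9, 8).
Now find the simultaneous Nash equilibrium.
R's best replies: W→B; X→C; Y→B; Z→A.
Player II's best replies: A→Y; B→Z; C→X; D→W.
Only (C, X) has each player best-responding; Nash payoffs (8, 5).
Player II's commitment gain: 8 − 5 = 3.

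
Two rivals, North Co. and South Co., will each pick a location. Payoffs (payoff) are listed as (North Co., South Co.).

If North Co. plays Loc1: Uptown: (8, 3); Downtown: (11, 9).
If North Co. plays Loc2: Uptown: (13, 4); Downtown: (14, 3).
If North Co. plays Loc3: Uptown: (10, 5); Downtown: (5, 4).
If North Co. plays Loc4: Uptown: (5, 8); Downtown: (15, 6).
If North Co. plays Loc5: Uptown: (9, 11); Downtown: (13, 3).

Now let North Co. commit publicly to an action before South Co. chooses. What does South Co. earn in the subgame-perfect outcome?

4

South Co. best-responds to each possible North Co. move:
- Loc1: South Co. compares 3, 9 and picks Downtown; North Co. would get 11.
- Loc2: South Co. compares 4, 3 and picks Uptown; North Co. would get 13.
- Loc3: South Co. compares 5, 4 and picks Uptown; North Co. would get 10.
- Loc4: South Co. compares 8, 6 and picks Uptown; North Co. would get 5.
- Loc5: South Co. compares 11, 3 and picks Uptown; North Co. would get 9.
Among 11, 13, 10, 5, 9, the best is 13 at Loc2. Subgame-perfect outcome: (Loc2, Uptown) with payoffs (13, 4).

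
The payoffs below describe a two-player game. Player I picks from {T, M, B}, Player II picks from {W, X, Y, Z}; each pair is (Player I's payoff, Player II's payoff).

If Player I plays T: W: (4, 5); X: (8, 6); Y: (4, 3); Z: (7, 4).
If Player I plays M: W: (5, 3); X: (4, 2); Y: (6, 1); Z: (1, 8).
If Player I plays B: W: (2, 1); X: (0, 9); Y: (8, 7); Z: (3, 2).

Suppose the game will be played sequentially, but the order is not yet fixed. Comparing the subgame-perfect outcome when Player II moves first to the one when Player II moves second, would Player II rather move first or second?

first

If Player I leads: Player II's best replies are T→X, M→Z, B→X; Player I's induced payoffs 8, 1, 0; outcome (T, X), payoffs (8, 6).
If Player II leads: Player I's best replies are W→M, X→T, Y→B, Z→T; Player II's induced payoffs 3, 6, 7, 4; outcome (B, Y), payoffs (8, 7).
Player II gets 7 moving first and 6 moving second, so Player II prefers to move first.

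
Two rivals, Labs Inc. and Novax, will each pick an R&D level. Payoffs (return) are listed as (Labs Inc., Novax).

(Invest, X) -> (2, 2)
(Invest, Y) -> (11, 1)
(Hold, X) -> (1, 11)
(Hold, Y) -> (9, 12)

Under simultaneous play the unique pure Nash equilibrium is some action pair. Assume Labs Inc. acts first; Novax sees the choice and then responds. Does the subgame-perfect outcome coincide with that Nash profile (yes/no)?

no

Novax best-responds to each possible Labs Inc. move:
- Invest: Novax compares 2, 1 and picks X; Labs Inc. would get 2.
- Hold: Novax compares 11, 12 and picks Y; Labs Inc. would get 9.
Labs Inc.'s induced payoffs are 2, 9, so Labs Inc. commits to Hold. Subgame-perfect outcome: (Hold, Y) with payoffs (9, 12).
For the simultaneous game, intersect best replies.
Labs Inc.'s best replies: X→Invest; Y→Invest.
Novax's best replies: Invest→X; Hold→Y.
Only (Invest, X) has each player best-responding; Nash payoffs (2, 2).
Sequential outcome (Hold, Y) differs from the Nash profile (Invest, X).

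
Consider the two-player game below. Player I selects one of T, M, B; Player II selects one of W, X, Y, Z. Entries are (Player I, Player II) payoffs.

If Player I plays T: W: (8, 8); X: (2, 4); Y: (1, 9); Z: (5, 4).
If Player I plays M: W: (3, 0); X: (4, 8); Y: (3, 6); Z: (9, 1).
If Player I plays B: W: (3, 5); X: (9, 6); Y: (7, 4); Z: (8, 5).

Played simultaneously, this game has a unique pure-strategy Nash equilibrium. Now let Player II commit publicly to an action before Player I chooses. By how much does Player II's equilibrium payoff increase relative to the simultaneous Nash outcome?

Work backward from Player I's decision.
- W: Player I compares 8, 3, 3 and picks T; Player II would get 8.
- X: Player I compares 2, 4, 9 and picks B; Player II would get 6.
- Y: Player I compares 1, 3, 7 and picks B; Player II would get 4.
- Z: Player I compares 5, 9, 8 and picks M; Player II would get 1.
Among 8, 6, 4, 1, the best is 8 at W. Subgame-perfect outcome: (T, W) with payoffs (8, 8).
For the simultaneous game, intersect best replies.
Player I's best replies: W→T; X→B; Y→B; Z→M.
Player II's best replies: T→Y; M→X; B→X.
The unique mutual best reply is (B, X), giving (9, 6).
Player II's commitment gain: 8 − 6 = 2.

2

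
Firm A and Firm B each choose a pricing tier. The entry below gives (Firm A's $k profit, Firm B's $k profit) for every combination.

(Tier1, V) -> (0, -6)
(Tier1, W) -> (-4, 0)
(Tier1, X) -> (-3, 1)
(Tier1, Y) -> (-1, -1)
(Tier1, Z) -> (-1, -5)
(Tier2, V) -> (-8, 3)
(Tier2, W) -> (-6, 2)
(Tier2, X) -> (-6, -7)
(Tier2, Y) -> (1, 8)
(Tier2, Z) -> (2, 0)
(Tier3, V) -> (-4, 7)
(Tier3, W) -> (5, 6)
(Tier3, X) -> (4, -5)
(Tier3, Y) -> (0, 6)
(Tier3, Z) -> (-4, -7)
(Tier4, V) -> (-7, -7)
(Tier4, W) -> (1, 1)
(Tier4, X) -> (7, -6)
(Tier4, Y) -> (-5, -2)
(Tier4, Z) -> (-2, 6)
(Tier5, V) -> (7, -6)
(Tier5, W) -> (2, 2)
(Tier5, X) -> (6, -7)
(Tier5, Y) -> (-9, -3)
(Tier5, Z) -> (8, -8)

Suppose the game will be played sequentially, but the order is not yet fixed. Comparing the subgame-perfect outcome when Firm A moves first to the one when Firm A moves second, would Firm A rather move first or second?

first

If Firm A leads: Firm B's best replies are Tier1→X, Tier2→Y, Tier3→V, Tier4→Z, Tier5→W; Firm A's induced payoffs -3, 1, -4, -2, 2; outcome (Tier5, W), payoffs (2, 2).
If Firm B leads: Firm A's best replies are V→Tier5, W→Tier3, X→Tier4, Y→Tier2, Z→Tier5; Firm B's induced payoffs -6, 6, -6, 8, -8; outcome (Tier2, Y), payoffs (1, 8).
Firm A gets 2 moving first and 1 moving second, so Firm A prefers to move first.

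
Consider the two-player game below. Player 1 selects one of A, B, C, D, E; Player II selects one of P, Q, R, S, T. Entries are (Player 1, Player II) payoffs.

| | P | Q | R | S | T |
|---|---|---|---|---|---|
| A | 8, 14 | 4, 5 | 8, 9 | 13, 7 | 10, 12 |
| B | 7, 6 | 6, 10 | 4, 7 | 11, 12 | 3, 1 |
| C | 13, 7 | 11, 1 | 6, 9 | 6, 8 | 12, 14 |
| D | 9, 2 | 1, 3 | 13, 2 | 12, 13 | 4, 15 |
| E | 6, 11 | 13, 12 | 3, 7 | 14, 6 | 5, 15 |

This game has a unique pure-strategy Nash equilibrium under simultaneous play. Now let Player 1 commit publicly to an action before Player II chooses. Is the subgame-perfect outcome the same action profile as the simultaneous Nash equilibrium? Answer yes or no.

yes

Player II best-responds to each possible Player 1 move:
- A: BR = P, leader payoff 8.
- B: BR = S, leader payoff 11.
- C: BR = T, leader payoff 12.
- D: BR = T, leader payoff 4.
- E: BR = T, leader payoff 5.
Among 8, 11, 12, 4, 5, the best is 12 at C. Subgame-perfect outcome: (C, T) with payoffs (12, 14).
For the simultaneous game, intersect best replies.
Player 1's best replies: P→C; Q→E; R→D; S→E; T→C.
Player II's best replies: A→P; B→S; C→T; D→T; E→T.
Only (C, T) has each player best-responding; Nash payoffs (12, 14).
Sequential outcome (C, T) coincides with the Nash profile (C, T).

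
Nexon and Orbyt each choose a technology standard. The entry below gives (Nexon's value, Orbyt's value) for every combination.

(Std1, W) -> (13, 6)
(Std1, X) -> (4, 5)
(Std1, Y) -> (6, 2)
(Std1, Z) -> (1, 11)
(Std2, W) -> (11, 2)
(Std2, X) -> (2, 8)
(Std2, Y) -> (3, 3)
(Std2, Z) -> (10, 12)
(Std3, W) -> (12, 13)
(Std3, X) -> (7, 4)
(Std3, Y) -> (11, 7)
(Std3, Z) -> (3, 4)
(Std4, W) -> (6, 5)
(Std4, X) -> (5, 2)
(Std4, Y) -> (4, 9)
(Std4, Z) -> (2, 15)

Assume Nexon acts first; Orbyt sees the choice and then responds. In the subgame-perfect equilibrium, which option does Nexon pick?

Std3

Backward induction with Nexon moving first.
- Std1 → Orbyt plays Z (best of 6, 5, 2, 11); Nexon gets 1.
- Std2 → Orbyt plays Z (best of 2, 8, 3, 12); Nexon gets 10.
- Std3 → Orbyt plays W (best of 13, 4, 7, 4); Nexon gets 12.
- Std4 → Orbyt plays Z (best of 5, 2, 9, 15); Nexon gets 2.
Among 1, 10, 12, 2, the best is 12 at Std3. Subgame-perfect outcome: (Std3, W) with payoffs (12, 13).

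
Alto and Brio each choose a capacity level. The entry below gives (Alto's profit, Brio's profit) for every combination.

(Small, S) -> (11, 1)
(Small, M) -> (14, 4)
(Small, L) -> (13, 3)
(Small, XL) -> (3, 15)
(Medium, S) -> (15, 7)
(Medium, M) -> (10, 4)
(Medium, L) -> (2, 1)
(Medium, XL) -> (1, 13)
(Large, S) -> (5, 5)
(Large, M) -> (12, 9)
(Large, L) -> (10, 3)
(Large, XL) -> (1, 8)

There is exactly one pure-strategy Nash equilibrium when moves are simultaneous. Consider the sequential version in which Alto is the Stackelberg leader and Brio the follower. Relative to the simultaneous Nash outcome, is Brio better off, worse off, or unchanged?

Backward induction with Alto moving first.
- Small: Brio compares 1, 4, 3, 15 and picks XL; Alto would get 3.
- Medium: Brio compares 7, 4, 1, 13 and picks XL; Alto would get 1.
- Large: Brio compares 5, 9, 3, 8 and picks M; Alto would get 12.
Among 3, 1, 12, the best is 12 at Large. Subgame-perfect outcome: (Large, M) with payoffs (12, 9).
Under simultaneous play:
Alto's best replies: S→Medium; M→Small; L→Small; XL→Small.
Brio's best replies: Small→XL; Medium→XL; Large→M.
The unique mutual best reply is (Small, XL), giving (3, 15).
Brio earns 9 sequentially versus 15 at the Nash outcome: worse off.

worse off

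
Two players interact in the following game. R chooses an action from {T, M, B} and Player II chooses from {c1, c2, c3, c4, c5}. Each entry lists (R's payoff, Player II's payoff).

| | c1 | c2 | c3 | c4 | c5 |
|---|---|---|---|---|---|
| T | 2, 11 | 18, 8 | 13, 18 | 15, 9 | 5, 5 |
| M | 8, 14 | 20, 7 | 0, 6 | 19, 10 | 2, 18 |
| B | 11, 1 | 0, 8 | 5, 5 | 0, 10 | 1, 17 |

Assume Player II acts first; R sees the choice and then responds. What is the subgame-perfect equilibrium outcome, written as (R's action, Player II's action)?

Backward induction with Player II moving first.
- c1 → R plays B (best of 2, 8, 11); Player II gets 1.
- c2 → R plays M (best of 18, 20, 0); Player II gets 7.
- c3 → R plays T (best of 13, 0, 5); Player II gets 18.
- c4 → R plays M (best of 15, 19, 0); Player II gets 10.
- c5 → R plays T (best of 5, 2, 1); Player II gets 5.
Among 1, 7, 18, 10, 5, the best is 18 at c3. Subgame-perfect outcome: (T, c3) with payoffs (13, 18).

(T, c3)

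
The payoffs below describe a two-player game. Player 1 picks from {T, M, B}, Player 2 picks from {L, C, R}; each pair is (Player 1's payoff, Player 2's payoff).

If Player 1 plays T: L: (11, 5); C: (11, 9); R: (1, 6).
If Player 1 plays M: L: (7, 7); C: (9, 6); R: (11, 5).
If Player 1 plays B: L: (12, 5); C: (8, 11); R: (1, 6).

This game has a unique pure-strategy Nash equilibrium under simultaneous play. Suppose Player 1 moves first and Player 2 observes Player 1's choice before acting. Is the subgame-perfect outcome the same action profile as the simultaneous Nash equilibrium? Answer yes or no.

yes

Work backward from Player 2's decision.
- T: BR = C, leader payoff 11.
- M: BR = L, leader payoff 7.
- B: BR = C, leader payoff 8.
Maximizing over 11, 7, 8, Player 1 chooses T. Subgame-perfect outcome: (T, C) with payoffs (11, 9).
Now find the simultaneous Nash equilibrium.
Player 1's best replies: L→B; C→T; R→M.
Player 2's best replies: T→C; M→L; B→C.
Only (T, C) has each player best-responding; Nash payoffs (11, 9).
Sequential outcome (T, C) coincides with the Nash profile (T, C).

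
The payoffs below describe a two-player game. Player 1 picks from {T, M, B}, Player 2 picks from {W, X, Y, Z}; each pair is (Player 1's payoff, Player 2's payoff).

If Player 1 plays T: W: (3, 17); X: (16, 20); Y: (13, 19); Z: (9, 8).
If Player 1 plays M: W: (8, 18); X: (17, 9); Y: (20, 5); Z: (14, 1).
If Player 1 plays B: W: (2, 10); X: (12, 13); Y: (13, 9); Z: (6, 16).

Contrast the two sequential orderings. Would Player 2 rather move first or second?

If Player 1 leads: Player 2's best replies are T→X, M→W, B→Z; Player 1's induced payoffs 16, 8, 6; outcome (T, X), payoffs (16, 20).
If Player 2 leads: Player 1's best replies are W→M, X→M, Y→M, Z→M; Player 2's induced payoffs 18, 9, 5, 1; outcome (M, W), payoffs (8, 18).
Player 2 gets 18 moving first and 20 moving second, so Player 2 prefers to move second.

second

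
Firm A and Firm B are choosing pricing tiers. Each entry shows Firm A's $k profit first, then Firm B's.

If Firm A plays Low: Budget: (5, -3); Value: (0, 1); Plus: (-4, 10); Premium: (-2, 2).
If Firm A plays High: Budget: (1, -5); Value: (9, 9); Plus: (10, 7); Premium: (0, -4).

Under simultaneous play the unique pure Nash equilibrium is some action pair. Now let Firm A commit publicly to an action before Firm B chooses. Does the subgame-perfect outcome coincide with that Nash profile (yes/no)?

Solve by backward induction (Firm A leads).
- Low → Firm B plays Plus (best of -3, 1, 10, 2); Firm A gets -4.
- High → Firm B plays Value (best of -5, 9, 7, -4); Firm A gets 9.
Maximizing over -4, 9, Firm A chooses High. Subgame-perfect outcome: (High, Value) with payoffs (9, 9).
Now find the simultaneous Nash equilibrium.
Firm A's best replies: Budget→Low; Value→High; Plus→High; Premium→High.
Firm B's best replies: Low→Plus; High→Value.
Only (High, Value) has each player best-responding; Nash payoffs (9, 9).
Sequential outcome (High, Value) coincides with the Nash profile (High, Value).

yes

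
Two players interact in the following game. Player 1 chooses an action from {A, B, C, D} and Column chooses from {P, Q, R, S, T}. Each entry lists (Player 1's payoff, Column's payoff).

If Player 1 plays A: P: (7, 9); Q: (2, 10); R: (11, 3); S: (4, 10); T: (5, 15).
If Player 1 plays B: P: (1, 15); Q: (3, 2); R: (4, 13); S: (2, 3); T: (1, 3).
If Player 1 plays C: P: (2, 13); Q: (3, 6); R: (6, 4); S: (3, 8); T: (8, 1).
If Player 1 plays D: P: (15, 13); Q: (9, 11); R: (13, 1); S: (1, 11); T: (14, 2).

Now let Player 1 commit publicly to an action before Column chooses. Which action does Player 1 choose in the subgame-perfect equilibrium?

Work backward from Column's decision.
- A → Column plays T (best of 9, 10, 3, 10, 15); Player 1 gets 5.
- B → Column plays P (best of 15, 2, 13, 3, 3); Player 1 gets 1.
- C → Column plays P (best of 13, 6, 4, 8, 1); Player 1 gets 2.
- D → Column plays P (best of 13, 11, 1, 11, 2); Player 1 gets 15.
Maximizing over 5, 1, 2, 15, Player 1 chooses D. Subgame-perfect outcome: (D, P) with payoffs (15, 13).

D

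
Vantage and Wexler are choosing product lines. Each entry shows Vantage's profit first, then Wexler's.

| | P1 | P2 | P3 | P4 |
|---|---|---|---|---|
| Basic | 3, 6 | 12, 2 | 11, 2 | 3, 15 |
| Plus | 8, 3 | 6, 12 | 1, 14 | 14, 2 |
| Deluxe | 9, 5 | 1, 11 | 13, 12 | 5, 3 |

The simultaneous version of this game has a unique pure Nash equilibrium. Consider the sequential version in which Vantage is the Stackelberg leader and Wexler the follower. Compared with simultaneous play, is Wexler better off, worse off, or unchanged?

unchanged

Solve by backward induction (Vantage leads).
- Basic → Wexler plays P4 (best of 6, 2, 2, 15); Vantage gets 3.
- Plus → Wexler plays P3 (best of 3, 12, 14, 2); Vantage gets 1.
- Deluxe → Wexler plays P3 (best of 5, 11, 12, 3); Vantage gets 13.
Maximizing over 3, 1, 13, Vantage chooses Deluxe. Subgame-perfect outcome: (Deluxe, P3) with payoffs (13, 12).
Now find the simultaneous Nash equilibrium.
Vantage's best replies: P1→Deluxe; P2→Basic; P3→Deluxe; P4→Plus.
Wexler's best replies: Basic→P4; Plus→P3; Deluxe→P3.
The unique mutual best reply is (Deluxe, P3), giving (13, 12).
Wexler earns 12 sequentially versus 12 at the Nash outcome: unchanged.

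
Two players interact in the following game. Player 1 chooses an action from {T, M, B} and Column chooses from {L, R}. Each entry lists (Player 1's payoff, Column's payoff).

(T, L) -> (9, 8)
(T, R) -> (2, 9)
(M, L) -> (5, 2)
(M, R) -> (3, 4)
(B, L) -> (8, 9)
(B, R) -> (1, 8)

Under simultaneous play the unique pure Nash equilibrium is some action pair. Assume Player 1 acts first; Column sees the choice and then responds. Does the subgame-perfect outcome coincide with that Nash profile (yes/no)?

no

Column best-responds to each possible Player 1 move:
- T → Column plays R (best of 8, 9); Player 1 gets 2.
- M → Column plays R (best of 2, 4); Player 1 gets 3.
- B → Column plays L (best of 9, 8); Player 1 gets 8.
Among 2, 3, 8, the best is 8 at B. Subgame-perfect outcome: (B, L) with payoffs (8, 9).
Now find the simultaneous Nash equilibrium.
Player 1's best replies: L→T; R→M.
Column's best replies: T→R; M→R; B→L.
The unique mutual best reply is (M, R), giving (3, 4).
Sequential outcome (B, L) differs from the Nash profile (M, R).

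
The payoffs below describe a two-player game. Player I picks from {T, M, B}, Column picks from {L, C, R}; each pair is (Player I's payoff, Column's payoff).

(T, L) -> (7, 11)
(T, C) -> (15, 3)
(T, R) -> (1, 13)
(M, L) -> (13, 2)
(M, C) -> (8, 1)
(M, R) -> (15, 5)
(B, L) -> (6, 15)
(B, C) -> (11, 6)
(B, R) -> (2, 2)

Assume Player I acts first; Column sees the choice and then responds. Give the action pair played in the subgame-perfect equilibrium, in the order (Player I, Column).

Solve by backward induction (Player I leads).
- T → Column plays R (best of 11, 3, 13); Player I gets 1.
- M → Column plays R (best of 2, 1, 5); Player I gets 15.
- B → Column plays L (best of 15, 6, 2); Player I gets 6.
Among 1, 15, 6, the best is 15 at M. Subgame-perfect outcome: (M, R) with payoffs (15, 5).

(M, R)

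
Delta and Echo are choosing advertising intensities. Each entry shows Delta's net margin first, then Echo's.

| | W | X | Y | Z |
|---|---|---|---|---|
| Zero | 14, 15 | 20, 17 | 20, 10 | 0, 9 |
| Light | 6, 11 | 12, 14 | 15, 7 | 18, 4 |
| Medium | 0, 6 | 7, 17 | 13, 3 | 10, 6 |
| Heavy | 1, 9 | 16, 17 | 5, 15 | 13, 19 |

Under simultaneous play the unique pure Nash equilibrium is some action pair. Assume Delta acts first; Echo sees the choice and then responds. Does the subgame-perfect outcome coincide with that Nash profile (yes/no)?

Backward induction with Delta moving first.
- Zero: BR = X, leader payoff 20.
- Light: BR = X, leader payoff 12.
- Medium: BR = X, leader payoff 7.
- Heavy: BR = Z, leader payoff 13.
Maximizing over 20, 12, 7, 13, Delta chooses Zero. Subgame-perfect outcome: (Zero, X) with payoffs (20, 17).
Now find the simultaneous Nash equilibrium.
Delta's best replies: W→Zero; X→Zero; Y→Zero; Z→Light.
Echo's best replies: Zero→X; Light→X; Medium→X; Heavy→Z.
Only (Zero, X) has each player best-responding; Nash payoffs (20, 17).
Sequential outcome (Zero, X) coincides with the Nash profile (Zero, X).

yes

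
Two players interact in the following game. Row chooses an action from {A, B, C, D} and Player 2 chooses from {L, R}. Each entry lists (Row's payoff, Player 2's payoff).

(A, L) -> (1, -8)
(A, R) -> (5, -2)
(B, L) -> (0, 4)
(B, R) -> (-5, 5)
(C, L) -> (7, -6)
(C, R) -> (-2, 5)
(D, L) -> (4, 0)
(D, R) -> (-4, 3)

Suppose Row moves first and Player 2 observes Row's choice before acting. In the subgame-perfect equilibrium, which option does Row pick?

A

Player 2 best-responds to each possible Row move:
- A → Player 2 plays R (best of -8, -2); Row gets 5.
- B → Player 2 plays R (best of 4, 5); Row gets -5.
- C → Player 2 plays R (best of -6, 5); Row gets -2.
- D → Player 2 plays R (best of 0, 3); Row gets -4.
Row's induced payoffs are 5, -5, -2, -4, so Row commits to A. Subgame-perfect outcome: (A, R) with payoffs (5, -2).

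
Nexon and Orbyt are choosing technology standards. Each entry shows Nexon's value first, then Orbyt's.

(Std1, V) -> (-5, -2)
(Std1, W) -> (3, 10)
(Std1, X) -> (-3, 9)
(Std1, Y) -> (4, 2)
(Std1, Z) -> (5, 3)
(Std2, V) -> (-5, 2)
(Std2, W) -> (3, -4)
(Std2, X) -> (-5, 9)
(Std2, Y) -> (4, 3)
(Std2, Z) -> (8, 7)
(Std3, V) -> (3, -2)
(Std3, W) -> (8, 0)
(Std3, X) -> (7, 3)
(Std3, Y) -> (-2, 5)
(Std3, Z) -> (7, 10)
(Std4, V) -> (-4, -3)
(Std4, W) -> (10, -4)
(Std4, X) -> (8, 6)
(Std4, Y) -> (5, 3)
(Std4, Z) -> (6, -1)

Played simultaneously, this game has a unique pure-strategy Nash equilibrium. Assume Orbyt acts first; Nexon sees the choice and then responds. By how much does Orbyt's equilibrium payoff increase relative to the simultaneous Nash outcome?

Nexon best-responds to each possible Orbyt move:
- V: BR = Std3, leader payoff -2.
- W: BR = Std4, leader payoff -4.
- X: BR = Std4, leader payoff 6.
- Y: BR = Std4, leader payoff 3.
- Z: BR = Std2, leader payoff 7.
Maximizing over -2, -4, 6, 3, 7, Orbyt chooses Z. Subgame-perfect outcome: (Std2, Z) with payoffs (8, 7).
Under simultaneous play:
Nexon's best replies: V→Std3; W→Std4; X→Std4; Y→Std4; Z→Std2.
Orbyt's best replies: Std1→W; Std2→X; Std3→Z; Std4→X.
Only (Std4, X) has each player best-responding; Nash payoffs (8, 6).
Orbyt's commitment gain: 7 − 6 = 1.

1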